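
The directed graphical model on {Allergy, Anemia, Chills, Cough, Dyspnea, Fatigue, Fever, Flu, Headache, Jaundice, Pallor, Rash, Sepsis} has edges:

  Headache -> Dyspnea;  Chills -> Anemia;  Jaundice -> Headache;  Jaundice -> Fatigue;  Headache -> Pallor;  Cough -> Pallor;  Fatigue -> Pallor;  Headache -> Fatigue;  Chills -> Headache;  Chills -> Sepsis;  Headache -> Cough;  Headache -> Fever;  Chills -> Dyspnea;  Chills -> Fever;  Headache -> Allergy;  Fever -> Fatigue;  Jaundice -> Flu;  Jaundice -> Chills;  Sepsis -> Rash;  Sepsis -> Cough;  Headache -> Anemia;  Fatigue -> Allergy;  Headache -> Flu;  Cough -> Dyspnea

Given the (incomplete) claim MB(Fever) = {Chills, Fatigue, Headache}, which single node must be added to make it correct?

Jaundice

By definition, MB(Fever) is built from Fever's parents, Fever's children, and the co-parents of Fever.
Fever has parents Chills, Headache.
Fever has child Fatigue.
Co-parents of Fever (other parents of its children):
  parents(Fatigue) \ {Fever} = {Headache, Jaundice}.
MB(Fever) = {Chills, Fatigue, Headache, Jaundice}.
Comparing with the claimed set, Jaundice is missing.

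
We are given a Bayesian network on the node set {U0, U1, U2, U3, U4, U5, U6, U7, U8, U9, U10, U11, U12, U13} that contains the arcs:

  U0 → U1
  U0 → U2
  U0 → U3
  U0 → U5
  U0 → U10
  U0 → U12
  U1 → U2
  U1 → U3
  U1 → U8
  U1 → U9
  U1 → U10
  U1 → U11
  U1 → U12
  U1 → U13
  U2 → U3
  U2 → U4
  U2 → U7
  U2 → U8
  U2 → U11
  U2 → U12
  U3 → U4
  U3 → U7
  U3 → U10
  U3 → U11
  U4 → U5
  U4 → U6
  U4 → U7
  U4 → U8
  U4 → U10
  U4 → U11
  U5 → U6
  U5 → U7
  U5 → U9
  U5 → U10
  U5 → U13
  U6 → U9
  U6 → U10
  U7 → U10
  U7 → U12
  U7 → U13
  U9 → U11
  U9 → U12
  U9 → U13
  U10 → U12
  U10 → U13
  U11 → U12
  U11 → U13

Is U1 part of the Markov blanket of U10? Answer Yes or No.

Yes

U1 is a parent of U10.
So U1 ∈ MB(U10).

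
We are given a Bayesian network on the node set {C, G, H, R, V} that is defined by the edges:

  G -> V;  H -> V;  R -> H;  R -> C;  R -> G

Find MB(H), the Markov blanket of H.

By definition, MB(H) is built from H's parents, H's children, and the co-parents of H.
H's children: V.
H has parent R.
Co-parents of H (other parents of its children):
  V: G
Union: {R} ∪ {V} ∪ {G} = {G, R, V}.

{G, R, V}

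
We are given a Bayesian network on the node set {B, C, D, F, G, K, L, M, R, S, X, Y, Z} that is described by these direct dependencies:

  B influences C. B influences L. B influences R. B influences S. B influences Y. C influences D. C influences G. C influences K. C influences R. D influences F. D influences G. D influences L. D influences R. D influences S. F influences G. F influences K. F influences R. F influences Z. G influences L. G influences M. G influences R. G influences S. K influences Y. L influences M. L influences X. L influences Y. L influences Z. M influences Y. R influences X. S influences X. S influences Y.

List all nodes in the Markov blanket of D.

{B, C, F, G, L, R, S}

Children of D: F, G, L, R, S.
D has parent C.
Other parents of D's children:
  F: no additional parents.
  parents(G) \ {D} = {C, F}.
  L also has parents B, G.
  R also has parents B, C, F, G.
  S also has parents B, G.
So the Markov blanket of D is {B, C, F, G, L, R, S}.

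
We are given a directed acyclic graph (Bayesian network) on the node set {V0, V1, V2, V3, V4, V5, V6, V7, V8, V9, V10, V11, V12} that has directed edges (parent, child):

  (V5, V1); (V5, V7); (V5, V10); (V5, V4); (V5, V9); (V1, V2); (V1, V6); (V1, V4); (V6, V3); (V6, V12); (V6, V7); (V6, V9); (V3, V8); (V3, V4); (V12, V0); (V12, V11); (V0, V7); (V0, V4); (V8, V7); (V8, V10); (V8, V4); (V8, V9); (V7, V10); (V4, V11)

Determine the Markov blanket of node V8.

{V0, V1, V3, V4, V5, V6, V7, V9, V10}

Recall MB(v) = parents ∪ children ∪ spouses, where spouses are the other parents of v's children.
V8's parents: V3.
Ch(V8) = {V4, V7, V9, V10}.
Co-parents of V8 (other parents of its children):
  V7's other parents are V0, V5, V6.
  V10 also has parents V5, V7.
  parents(V4) \ {V8} = {V0, V1, V3, V5}.
  V9 also has parents V5, V6.
So the Markov blanket of V8 is {V0, V1, V3, V4, V5, V6, V7, V9, V10}.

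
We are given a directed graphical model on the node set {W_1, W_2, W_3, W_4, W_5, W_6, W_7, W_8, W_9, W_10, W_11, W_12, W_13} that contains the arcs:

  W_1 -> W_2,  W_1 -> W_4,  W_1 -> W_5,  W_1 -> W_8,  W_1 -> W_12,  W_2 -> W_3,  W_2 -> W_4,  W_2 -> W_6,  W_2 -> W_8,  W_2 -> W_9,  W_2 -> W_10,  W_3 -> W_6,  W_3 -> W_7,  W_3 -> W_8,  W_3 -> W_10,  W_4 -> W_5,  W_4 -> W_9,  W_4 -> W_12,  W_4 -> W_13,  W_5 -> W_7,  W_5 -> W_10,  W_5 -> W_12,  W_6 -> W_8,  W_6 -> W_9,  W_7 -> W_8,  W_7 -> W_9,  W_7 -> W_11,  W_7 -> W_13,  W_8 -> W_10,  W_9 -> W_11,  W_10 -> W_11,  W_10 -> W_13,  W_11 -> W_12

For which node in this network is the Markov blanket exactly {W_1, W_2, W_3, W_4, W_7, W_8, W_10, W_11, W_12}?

The target node must have every member of {W_1, W_2, W_3, W_4, W_7, W_8, W_10, W_11, W_12} as a parent, child, or co-parent, and no others.
Parents of W_5: W_1, W_4; children: W_7, W_10, W_12; co-parents: W_1, W_2, W_3, W_4, W_8, W_11.
These exactly cover the given set, so the node is W_5.

W_5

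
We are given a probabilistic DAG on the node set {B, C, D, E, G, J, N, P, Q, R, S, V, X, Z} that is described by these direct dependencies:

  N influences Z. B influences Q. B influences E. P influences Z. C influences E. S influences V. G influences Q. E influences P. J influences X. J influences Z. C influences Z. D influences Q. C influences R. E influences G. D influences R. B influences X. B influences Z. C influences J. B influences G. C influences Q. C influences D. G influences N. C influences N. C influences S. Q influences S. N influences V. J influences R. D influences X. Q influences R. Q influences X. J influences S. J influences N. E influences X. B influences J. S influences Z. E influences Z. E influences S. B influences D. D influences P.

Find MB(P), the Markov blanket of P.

{B, C, D, E, J, N, S, Z}

Pa(P) = {D, E}.
P has child Z.
For each child, the remaining parents (spouses of P):
  Z: B, C, E, J, N, S
MB(P) = {B, C, D, E, J, N, S, Z}.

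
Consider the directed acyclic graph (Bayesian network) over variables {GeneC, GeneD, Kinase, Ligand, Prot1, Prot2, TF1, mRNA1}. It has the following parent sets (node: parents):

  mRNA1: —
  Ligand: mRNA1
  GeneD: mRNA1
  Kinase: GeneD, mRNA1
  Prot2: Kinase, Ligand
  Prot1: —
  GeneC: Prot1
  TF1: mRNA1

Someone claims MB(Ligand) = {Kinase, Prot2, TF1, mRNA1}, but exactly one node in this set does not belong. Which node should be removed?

Children of Ligand: Prot2.
Pa(Ligand) = {mRNA1}.
Other parents of Ligand's children:
  parents(Prot2) \ {Ligand} = {Kinase}.
MB(Ligand) = {Kinase, Prot2, mRNA1}.
TF1 is neither a parent, child, nor co-parent of Ligand, so it does not belong.

TF1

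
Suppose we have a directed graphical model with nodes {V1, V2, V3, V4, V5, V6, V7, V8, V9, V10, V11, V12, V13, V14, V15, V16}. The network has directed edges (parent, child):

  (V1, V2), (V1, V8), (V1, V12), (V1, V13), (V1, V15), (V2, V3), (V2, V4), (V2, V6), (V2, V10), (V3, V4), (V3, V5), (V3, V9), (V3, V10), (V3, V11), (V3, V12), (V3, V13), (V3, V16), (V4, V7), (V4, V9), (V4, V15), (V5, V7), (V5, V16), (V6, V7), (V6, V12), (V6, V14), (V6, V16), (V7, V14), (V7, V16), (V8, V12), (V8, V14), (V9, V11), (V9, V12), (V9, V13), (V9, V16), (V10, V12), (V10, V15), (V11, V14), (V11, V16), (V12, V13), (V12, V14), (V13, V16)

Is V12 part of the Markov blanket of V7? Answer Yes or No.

V12 is a co-parent of V7: both are parents of V14.
So V12 ∈ MB(V7).

Yes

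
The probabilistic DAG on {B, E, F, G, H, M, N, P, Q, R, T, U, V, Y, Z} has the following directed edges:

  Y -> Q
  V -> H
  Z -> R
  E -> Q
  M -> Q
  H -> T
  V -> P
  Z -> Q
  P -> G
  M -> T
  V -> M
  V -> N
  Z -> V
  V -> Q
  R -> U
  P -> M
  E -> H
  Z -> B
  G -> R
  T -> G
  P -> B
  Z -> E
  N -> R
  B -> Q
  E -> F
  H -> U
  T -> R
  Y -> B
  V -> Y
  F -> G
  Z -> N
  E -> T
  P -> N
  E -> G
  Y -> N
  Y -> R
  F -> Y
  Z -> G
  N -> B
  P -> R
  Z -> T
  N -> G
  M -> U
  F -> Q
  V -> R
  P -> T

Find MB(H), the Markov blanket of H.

Recall MB(v) = parents ∪ children ∪ spouses, where spouses are the other parents of v's children.
H's parents: E, V.
H has children T, U.
Parents of each child, excluding H:
  T also has parents E, M, P, Z.
  U's other parents are M, R.
Union: {E, V} ∪ {T, U} ∪ {E, M, P, R, Z} = {E, M, P, R, T, U, V, Z}.

{E, M, P, R, T, U, V, Z}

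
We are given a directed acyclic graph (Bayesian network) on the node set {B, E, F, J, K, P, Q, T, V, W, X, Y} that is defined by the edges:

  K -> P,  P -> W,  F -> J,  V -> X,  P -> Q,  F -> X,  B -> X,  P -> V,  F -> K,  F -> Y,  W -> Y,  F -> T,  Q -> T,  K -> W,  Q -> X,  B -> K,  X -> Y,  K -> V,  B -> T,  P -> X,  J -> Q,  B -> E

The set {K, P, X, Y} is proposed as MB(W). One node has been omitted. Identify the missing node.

W has child Y.
Pa(W) = {K, P}.
For each child, the remaining parents (spouses of W):
  parents(Y) \ {W} = {F, X}.
MB(W) = {F, K, P, X, Y}.
Comparing with the claimed set, F is missing.

F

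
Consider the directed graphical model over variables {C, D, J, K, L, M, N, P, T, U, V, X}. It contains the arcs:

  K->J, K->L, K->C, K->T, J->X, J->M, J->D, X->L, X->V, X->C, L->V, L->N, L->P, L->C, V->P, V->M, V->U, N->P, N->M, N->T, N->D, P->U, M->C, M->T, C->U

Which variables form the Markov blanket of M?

Parents of M: J, N, V.
M has children C, T.
For each child, the remaining parents (spouses of M):
  parents(C) \ {M} = {K, L, X}.
  parents(T) \ {M} = {K, N}.
So the Markov blanket of M is {C, J, K, L, N, T, V, X}.

{C, J, K, L, N, T, V, X}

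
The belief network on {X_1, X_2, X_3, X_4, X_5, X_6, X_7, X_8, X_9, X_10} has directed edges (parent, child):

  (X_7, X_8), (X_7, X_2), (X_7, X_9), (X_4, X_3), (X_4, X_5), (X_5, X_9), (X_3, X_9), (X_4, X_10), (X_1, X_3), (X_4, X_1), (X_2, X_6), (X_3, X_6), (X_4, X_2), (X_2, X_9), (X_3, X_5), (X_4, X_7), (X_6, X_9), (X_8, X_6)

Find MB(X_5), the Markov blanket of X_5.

Recall MB(v) = parents ∪ children ∪ spouses, where spouses are the other parents of v's children.
Pa(X_5) = {X_3, X_4}.
X_5's children: X_9.
Co-parents of X_5 (other parents of its children):
  X_9: X_2, X_3, X_6, X_7
Union: {X_3, X_4} ∪ {X_9} ∪ {X_2, X_3, X_6, X_7} = {X_2, X_3, X_4, X_6, X_7, X_9}.

{X_2, X_3, X_4, X_6, X_7, X_9}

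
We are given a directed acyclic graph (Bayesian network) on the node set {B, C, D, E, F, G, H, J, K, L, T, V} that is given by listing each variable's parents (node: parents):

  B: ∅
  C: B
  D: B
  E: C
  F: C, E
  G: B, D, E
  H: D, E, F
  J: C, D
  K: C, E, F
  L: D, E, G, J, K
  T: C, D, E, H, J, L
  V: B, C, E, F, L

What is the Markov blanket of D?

Pa(D) = {B}.
D's children: G, H, J, L, T.
Co-parents of D (other parents of its children):
  G also has parents B, E.
  H's other parents are E, F.
  J's other parent is C.
  L's other parents are E, G, J, K.
  T's other parents are C, E, H, J, L.
Union: {B} ∪ {G, H, J, L, T} ∪ {B, C, E, F, G, H, J, K, L} = {B, C, E, F, G, H, J, K, L, T}.

{B, C, E, F, G, H, J, K, L, T}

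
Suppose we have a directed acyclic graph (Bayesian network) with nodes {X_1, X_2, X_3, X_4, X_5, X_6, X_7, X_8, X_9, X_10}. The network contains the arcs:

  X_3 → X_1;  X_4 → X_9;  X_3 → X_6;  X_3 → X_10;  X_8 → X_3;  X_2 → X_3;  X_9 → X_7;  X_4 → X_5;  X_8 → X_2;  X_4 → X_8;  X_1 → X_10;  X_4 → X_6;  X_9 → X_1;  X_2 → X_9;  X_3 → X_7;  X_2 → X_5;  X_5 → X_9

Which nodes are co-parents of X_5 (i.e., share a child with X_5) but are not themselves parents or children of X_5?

{}

Children of X_5: X_9.
  X_9: X_2, X_4
Excluding nodes already adjacent to X_5 (X_2, X_4, X_9), the co-parent-only contribution is {}.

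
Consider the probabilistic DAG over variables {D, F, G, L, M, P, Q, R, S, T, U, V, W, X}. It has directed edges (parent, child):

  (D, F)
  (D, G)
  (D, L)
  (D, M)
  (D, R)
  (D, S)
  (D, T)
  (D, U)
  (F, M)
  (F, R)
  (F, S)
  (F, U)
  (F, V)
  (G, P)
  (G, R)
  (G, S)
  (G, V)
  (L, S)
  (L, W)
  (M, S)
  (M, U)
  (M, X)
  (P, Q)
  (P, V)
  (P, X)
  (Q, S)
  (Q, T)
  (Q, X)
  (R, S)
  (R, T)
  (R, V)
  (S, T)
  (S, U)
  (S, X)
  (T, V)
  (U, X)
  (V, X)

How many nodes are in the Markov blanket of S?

Parents of S: D, F, G, L, M, Q, R.
S's children: T, U, X.
Other parents of S's children:
  T's other parents are D, Q, R.
  U's other parents are D, F, M.
  X's other parents are M, P, Q, U, V.
MB(S) = {D, F, G, L, M, P, Q, R, T, U, V, X}, which has 12 nodes.

12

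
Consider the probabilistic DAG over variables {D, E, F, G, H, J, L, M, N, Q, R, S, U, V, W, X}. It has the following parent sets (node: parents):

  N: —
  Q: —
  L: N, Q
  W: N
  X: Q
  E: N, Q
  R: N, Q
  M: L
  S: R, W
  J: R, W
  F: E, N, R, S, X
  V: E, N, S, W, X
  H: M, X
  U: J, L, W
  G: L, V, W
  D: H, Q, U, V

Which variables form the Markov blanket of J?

{L, R, U, W}

A node's Markov blanket = Pa ∪ Ch ∪ (parents of Ch other than the node itself).
J's parents: R, W.
J has child U.
Parents of each child, excluding J:
  U: L, W
MB(J) = {L, R, U, W}.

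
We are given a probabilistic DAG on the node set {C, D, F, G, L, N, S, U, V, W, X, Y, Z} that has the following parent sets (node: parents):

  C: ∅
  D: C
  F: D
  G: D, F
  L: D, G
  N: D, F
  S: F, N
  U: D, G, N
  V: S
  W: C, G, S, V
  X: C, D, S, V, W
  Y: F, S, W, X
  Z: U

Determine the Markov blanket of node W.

W's parents: C, G, S, V.
W's children: X, Y.
Co-parents of W (other parents of its children):
  X: C, D, S, V
  Y: F, S, X
So the Markov blanket of W is {C, D, F, G, S, V, X, Y}.

{C, D, F, G, S, V, X, Y}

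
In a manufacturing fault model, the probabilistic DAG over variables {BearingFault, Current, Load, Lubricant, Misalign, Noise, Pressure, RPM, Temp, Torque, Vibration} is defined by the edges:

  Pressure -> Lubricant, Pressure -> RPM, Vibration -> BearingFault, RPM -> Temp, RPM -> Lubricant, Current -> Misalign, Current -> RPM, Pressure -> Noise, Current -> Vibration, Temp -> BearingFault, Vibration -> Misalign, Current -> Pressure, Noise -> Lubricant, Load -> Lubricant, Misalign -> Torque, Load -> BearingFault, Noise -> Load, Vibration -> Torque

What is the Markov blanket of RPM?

Parents of RPM: Current, Pressure.
Ch(RPM) = {Lubricant, Temp}.
Other parents of RPM's children:
  Temp: —
  Lubricant: Load, Noise, Pressure
MB(RPM) = {Current, Load, Lubricant, Noise, Pressure, Temp}.

{Current, Load, Lubricant, Noise, Pressure, Temp}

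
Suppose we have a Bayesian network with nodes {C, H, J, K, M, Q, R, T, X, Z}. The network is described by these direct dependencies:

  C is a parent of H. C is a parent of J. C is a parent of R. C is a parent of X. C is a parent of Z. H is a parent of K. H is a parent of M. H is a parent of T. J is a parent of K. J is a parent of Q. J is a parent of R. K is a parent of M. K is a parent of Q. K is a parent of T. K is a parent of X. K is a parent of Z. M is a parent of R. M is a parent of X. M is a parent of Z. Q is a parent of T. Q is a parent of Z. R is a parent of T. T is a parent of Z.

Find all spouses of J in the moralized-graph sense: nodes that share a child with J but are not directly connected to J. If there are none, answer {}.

Children of J: K, Q, R.
  K also has parent H.
  Q's other parent is K.
  parents(R) \ {J} = {C, M}.
Excluding nodes already adjacent to J (C, K, Q, R), the co-parent-only contribution is {H, M}.

{H, M}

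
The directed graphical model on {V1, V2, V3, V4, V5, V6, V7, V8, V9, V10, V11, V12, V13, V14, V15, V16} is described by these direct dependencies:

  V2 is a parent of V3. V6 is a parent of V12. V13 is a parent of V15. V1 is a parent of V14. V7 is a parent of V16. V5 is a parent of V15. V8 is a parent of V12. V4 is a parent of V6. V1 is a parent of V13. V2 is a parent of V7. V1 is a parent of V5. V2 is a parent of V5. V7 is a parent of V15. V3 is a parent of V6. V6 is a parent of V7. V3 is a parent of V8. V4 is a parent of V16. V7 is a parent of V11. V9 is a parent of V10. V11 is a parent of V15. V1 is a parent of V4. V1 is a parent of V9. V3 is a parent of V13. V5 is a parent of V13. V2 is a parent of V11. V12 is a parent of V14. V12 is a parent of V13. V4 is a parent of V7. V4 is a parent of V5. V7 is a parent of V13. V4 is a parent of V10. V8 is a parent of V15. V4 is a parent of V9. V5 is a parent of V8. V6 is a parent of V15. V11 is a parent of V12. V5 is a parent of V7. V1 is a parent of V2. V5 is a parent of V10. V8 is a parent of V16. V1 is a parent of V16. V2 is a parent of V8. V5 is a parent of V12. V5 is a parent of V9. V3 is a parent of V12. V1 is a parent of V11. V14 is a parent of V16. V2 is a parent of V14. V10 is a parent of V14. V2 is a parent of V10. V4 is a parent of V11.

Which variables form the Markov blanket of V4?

{V1, V2, V3, V5, V6, V7, V8, V9, V10, V11, V14, V16}

A node's Markov blanket = Pa ∪ Ch ∪ (parents of Ch other than the node itself).
Parents of V4: V1.
Ch(V4) = {V5, V6, V7, V9, V10, V11, V16}.
Co-parents of V4 (other parents of its children):
  V5: V1, V2
  V6: V3
  V7: V2, V5, V6
  V9: V1, V5
  V10: V2, V5, V9
  V11: V1, V2, V7
  V16: V1, V7, V8, V14
MB(V4) = {V1, V2, V3, V5, V6, V7, V8, V9, V10, V11, V14, V16}.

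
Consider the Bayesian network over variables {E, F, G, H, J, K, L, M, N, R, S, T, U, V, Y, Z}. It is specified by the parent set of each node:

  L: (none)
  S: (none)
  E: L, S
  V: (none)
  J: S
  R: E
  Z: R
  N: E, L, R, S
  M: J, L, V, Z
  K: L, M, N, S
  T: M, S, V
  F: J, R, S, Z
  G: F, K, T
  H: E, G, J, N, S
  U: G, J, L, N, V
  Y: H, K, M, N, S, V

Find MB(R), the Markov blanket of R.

{E, F, J, L, N, S, Z}

Recall MB(v) = parents ∪ children ∪ spouses, where spouses are the other parents of v's children.
Pa(R) = {E}.
R's children: F, N, Z.
For each child, the remaining parents (spouses of R):
  Z: —
  N: E, L, S
  F: J, S, Z
MB(R) = {E, F, J, L, N, S, Z}.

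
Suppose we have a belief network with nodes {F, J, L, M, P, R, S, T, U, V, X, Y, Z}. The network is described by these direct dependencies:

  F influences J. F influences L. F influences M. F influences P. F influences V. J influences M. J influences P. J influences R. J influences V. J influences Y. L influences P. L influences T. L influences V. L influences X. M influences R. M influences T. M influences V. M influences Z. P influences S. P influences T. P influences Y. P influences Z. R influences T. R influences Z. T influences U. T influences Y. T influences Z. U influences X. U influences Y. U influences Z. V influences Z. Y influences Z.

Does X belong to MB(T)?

A node's Markov blanket = Pa ∪ Ch ∪ (parents of Ch other than the node itself).
T has parents L, M, P, R.
T's children: U, Y, Z.
For each child, the remaining parents (spouses of T):
  U: —
  Y: J, P, U
  Z: M, P, R, U, V, Y
MB(T) = {J, L, M, P, R, U, V, Y, Z}; X is not in this set.

No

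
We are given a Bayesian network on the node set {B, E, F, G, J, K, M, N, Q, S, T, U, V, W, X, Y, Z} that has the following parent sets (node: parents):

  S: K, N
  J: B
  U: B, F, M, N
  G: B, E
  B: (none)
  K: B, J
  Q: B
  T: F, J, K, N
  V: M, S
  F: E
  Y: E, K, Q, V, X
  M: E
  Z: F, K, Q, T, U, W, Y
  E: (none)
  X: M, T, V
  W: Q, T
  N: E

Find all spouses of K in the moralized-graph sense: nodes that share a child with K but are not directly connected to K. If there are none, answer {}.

{E, F, N, Q, U, V, W, X}

Children of K: S, T, Y, Z.
  S: N
  T: F, J, N
  Y: E, Q, V, X
  Z: F, Q, T, U, W, Y
Excluding nodes already adjacent to K (B, J, S, T, Y, Z), the co-parent-only contribution is {E, F, N, Q, U, V, W, X}.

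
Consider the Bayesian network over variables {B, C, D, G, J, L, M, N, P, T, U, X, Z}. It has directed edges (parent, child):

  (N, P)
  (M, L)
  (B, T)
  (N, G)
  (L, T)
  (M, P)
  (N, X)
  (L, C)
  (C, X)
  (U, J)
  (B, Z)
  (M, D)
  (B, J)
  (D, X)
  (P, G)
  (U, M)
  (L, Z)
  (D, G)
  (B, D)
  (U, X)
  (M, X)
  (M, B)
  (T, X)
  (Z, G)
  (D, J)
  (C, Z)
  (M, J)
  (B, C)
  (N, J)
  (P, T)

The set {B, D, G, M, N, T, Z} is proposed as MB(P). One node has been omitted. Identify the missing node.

L

By definition, MB(P) is built from P's parents, P's children, and the co-parents of P.
P's parents: M, N.
P's children: G, T.
Parents of each child, excluding P:
  T: B, L
  G: D, N, Z
MB(P) = {B, D, G, L, M, N, T, Z}.
Comparing with the claimed set, L is missing.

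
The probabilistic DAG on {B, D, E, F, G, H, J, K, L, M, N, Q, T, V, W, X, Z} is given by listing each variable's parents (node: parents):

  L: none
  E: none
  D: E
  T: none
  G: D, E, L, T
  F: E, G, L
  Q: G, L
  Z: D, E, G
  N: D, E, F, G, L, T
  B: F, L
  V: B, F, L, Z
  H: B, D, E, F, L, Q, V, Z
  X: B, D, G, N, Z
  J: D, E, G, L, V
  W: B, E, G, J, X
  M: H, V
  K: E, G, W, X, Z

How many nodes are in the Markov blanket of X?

By definition, MB(X) is built from X's parents, X's children, and the co-parents of X.
Children of X: K, W.
X's parents: B, D, G, N, Z.
Parents of each child, excluding X:
  W also has parents B, E, G, J.
  K's other parents are E, G, W, Z.
MB(X) = {B, D, E, G, J, K, N, W, Z}, which has 9 nodes.

9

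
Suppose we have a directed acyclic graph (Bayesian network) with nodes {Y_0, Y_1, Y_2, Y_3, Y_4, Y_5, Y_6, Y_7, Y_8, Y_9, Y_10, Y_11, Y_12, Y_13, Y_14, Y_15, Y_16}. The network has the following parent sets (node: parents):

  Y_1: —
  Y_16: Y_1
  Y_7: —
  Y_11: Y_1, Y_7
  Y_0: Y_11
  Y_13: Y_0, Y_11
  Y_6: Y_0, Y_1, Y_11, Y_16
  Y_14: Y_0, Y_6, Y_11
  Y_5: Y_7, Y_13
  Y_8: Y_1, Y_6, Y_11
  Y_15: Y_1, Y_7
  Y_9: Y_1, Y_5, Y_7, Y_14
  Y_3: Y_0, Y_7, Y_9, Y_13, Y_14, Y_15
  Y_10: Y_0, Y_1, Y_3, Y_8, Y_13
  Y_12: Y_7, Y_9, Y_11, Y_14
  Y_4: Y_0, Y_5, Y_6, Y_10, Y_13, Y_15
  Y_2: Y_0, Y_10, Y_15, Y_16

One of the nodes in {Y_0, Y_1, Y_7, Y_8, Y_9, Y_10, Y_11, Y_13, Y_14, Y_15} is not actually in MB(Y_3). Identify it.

Y_11

Recall MB(v) = parents ∪ children ∪ spouses, where spouses are the other parents of v's children.
Y_3 has child Y_10.
Y_3 has parents Y_0, Y_7, Y_9, Y_13, Y_14, Y_15.
Parents of each child, excluding Y_3:
  Y_10 also has parents Y_0, Y_1, Y_8, Y_13.
MB(Y_3) = {Y_0, Y_1, Y_7, Y_8, Y_9, Y_10, Y_13, Y_14, Y_15}.
Y_11 is neither a parent, child, nor co-parent of Y_3, so it does not belong.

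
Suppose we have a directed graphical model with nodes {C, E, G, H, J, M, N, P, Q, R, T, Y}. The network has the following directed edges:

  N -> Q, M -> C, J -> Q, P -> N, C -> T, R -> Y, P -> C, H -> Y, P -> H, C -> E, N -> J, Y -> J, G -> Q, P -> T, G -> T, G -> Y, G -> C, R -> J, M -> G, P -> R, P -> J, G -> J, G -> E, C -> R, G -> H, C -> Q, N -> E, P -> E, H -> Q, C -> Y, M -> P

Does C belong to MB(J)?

C is a co-parent of J: both are parents of Q.
So C ∈ MB(J).

Yes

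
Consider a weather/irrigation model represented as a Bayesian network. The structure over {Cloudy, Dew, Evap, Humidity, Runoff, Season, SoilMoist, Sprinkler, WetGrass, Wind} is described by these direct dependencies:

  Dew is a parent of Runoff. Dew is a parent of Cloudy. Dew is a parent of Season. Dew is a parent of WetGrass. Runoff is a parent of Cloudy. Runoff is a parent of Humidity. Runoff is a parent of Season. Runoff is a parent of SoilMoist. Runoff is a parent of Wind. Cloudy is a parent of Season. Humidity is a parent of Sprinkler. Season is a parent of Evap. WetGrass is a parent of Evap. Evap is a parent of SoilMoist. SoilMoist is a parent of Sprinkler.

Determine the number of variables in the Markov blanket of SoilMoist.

Recall MB(v) = parents ∪ children ∪ spouses, where spouses are the other parents of v's children.
SoilMoist's parents: Evap, Runoff.
Children of SoilMoist: Sprinkler.
Parents of each child, excluding SoilMoist:
  Sprinkler also has parent Humidity.
MB(SoilMoist) = {Evap, Humidity, Runoff, Sprinkler}, which has 4 nodes.

4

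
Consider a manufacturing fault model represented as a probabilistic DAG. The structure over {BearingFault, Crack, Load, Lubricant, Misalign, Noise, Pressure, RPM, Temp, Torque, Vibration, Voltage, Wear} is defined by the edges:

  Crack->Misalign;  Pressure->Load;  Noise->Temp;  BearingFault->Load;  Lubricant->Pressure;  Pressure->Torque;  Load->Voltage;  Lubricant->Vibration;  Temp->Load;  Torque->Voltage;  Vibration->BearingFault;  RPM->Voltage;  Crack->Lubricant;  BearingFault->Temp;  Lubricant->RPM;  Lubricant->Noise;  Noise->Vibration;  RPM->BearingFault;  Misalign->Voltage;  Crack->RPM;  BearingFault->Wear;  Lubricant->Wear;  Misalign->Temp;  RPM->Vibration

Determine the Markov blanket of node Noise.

Children of Noise: Temp, Vibration.
Noise has parent Lubricant.
Parents of each child, excluding Noise:
  Vibration: Lubricant, RPM
  Temp: BearingFault, Misalign
Union: {Lubricant} ∪ {Temp, Vibration} ∪ {BearingFault, Lubricant, Misalign, RPM} = {BearingFault, Lubricant, Misalign, RPM, Temp, Vibration}.

{BearingFault, Lubricant, Misalign, RPM, Temp, Vibration}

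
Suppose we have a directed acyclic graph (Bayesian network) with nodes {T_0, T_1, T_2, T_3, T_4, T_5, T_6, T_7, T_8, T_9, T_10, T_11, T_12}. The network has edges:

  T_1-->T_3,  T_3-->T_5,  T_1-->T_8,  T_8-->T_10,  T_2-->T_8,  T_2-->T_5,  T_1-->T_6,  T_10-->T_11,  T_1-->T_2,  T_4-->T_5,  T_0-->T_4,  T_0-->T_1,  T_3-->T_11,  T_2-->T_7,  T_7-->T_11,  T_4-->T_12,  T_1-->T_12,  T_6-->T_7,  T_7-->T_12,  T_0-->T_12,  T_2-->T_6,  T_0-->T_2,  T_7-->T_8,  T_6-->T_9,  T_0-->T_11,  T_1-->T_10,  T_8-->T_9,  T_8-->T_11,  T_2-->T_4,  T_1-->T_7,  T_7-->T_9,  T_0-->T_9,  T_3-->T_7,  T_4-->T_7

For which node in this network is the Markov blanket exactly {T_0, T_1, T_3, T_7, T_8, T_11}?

T_10

The target node must have every member of {T_0, T_1, T_3, T_7, T_8, T_11} as a parent, child, or co-parent, and no others.
Parents of T_10: T_1, T_8; children: T_11; co-parents: T_0, T_3, T_7, T_8.
These exactly cover the given set, so the node is T_10.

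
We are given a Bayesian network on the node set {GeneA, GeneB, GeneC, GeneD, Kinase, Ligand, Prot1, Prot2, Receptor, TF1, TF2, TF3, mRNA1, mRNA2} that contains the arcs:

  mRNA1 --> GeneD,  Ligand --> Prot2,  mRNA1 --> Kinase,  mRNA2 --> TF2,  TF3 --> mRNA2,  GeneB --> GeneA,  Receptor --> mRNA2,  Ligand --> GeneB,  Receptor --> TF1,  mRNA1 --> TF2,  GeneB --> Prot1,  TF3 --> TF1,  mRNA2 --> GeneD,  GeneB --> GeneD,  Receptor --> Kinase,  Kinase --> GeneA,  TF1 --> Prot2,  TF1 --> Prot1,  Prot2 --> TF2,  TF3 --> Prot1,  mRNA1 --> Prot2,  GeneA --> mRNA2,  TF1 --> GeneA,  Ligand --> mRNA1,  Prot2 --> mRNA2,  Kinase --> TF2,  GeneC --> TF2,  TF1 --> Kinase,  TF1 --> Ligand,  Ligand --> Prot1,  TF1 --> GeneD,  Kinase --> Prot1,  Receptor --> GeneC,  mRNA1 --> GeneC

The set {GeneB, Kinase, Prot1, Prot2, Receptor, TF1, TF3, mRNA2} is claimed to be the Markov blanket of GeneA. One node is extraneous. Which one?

Prot1

By definition, MB(GeneA) is built from GeneA's parents, GeneA's children, and the co-parents of GeneA.
GeneA's parents: GeneB, Kinase, TF1.
GeneA's children: mRNA2.
For each child, the remaining parents (spouses of GeneA):
  mRNA2 also has parents Prot2, Receptor, TF3.
MB(GeneA) = {GeneB, Kinase, Prot2, Receptor, TF1, TF3, mRNA2}.
Prot1 is neither a parent, child, nor co-parent of GeneA, so it does not belong.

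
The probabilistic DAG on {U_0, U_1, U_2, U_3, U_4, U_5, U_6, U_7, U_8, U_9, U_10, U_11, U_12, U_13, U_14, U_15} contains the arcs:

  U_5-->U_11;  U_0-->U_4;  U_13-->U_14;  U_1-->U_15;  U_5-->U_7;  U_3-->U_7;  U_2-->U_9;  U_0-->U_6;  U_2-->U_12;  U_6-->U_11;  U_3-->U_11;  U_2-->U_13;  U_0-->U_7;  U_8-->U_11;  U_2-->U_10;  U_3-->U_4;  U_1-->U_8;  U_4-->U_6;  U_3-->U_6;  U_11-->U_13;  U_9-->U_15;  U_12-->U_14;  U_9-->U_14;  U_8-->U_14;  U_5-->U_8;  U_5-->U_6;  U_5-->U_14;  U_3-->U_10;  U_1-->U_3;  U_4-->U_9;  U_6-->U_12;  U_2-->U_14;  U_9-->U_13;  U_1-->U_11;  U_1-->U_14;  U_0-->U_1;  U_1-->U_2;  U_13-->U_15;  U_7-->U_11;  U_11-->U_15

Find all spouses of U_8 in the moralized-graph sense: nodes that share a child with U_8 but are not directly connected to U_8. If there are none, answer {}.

Children of U_8: U_11, U_14.
  U_11's other parents are U_1, U_3, U_5, U_6, U_7.
  U_14's other parents are U_1, U_2, U_5, U_9, U_12, U_13.
Excluding nodes already adjacent to U_8 (U_1, U_5, U_11, U_14), the co-parent-only contribution is {U_2, U_3, U_6, U_7, U_9, U_12, U_13}.

{U_2, U_3, U_6, U_7, U_9, U_12, U_13}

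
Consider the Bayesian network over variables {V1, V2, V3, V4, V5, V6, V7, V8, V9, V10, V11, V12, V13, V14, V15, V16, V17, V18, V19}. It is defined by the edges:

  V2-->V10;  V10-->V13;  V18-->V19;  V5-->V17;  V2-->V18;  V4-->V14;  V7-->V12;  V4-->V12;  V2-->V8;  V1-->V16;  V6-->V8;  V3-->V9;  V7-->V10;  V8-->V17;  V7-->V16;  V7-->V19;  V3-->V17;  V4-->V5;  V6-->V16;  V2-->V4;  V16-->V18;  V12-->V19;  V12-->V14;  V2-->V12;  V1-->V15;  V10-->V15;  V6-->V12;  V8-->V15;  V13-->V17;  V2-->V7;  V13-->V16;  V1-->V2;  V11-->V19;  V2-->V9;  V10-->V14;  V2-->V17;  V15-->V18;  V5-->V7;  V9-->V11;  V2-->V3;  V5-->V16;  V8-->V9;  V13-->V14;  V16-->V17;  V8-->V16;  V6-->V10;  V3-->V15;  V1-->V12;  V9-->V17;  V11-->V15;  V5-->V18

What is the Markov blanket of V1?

Pa(V1) = {}.
Ch(V1) = {V2, V12, V15, V16}.
For each child, the remaining parents (spouses of V1):
  V2 has no other parent.
  V12's other parents are V2, V4, V6, V7.
  V15's other parents are V3, V8, V10, V11.
  V16 also has parents V5, V6, V7, V8, V13.
Taking the union gives {V2, V3, V4, V5, V6, V7, V8, V10, V11, V12, V13, V15, V16}.

{V2, V3, V4, V5, V6, V7, V8, V10, V11, V12, V13, V15, V16}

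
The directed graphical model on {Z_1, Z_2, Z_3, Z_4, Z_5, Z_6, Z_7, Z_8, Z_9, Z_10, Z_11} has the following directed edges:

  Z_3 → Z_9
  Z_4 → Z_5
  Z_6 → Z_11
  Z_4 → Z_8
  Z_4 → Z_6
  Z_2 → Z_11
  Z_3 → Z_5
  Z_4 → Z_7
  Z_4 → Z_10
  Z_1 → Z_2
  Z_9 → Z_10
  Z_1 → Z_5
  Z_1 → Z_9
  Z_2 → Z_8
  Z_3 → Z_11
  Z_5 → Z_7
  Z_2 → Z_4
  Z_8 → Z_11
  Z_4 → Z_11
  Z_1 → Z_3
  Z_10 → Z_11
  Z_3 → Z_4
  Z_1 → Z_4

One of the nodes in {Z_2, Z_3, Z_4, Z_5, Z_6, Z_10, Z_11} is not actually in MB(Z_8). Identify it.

Z_5

Z_8's children: Z_11.
Parents of Z_8: Z_2, Z_4.
For each child, the remaining parents (spouses of Z_8):
  parents(Z_11) \ {Z_8} = {Z_2, Z_3, Z_4, Z_6, Z_10}.
MB(Z_8) = {Z_2, Z_3, Z_4, Z_6, Z_10, Z_11}.
Z_5 is neither a parent, child, nor co-parent of Z_8, so it does not belong.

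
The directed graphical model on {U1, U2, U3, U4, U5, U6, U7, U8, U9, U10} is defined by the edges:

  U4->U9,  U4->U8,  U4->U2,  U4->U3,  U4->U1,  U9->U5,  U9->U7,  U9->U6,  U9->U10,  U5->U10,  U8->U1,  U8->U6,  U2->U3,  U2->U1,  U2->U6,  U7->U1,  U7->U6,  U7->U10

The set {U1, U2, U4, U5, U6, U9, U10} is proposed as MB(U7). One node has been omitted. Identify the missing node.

U7's children: U1, U6, U10.
U7 has parent U9.
Parents of each child, excluding U7:
  U1's other parents are U2, U4, U8.
  U6 also has parents U2, U8, U9.
  U10 also has parents U5, U9.
MB(U7) = {U1, U2, U4, U5, U6, U8, U9, U10}.
Comparing with the claimed set, U8 is missing.

U8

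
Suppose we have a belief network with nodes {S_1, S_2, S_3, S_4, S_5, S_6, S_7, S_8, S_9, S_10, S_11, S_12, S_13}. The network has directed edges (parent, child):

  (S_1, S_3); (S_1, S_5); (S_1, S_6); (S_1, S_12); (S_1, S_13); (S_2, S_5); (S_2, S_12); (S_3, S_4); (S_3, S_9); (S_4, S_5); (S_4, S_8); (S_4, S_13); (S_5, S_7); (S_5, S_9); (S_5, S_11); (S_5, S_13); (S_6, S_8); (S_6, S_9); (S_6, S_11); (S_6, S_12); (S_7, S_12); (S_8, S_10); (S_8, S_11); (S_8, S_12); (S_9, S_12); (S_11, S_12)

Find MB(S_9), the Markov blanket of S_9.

{S_1, S_2, S_3, S_5, S_6, S_7, S_8, S_11, S_12}

Parents of S_9: S_3, S_5, S_6.
S_9's children: S_12.
For each child, the remaining parents (spouses of S_9):
  S_12: S_1, S_2, S_6, S_7, S_8, S_11
So the Markov blanket of S_9 is {S_1, S_2, S_3, S_5, S_6, S_7, S_8, S_11, S_12}.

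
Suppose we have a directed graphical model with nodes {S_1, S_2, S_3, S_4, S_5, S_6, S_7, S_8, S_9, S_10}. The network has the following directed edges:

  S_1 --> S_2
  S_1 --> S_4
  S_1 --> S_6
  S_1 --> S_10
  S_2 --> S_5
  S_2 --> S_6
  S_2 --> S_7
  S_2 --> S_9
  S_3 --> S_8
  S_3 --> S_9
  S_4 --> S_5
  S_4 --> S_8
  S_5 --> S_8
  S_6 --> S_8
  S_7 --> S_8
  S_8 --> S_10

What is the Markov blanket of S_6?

A node's Markov blanket = Pa ∪ Ch ∪ (parents of Ch other than the node itself).
S_6's parents: S_1, S_2.
S_6 has child S_8.
For each child, the remaining parents (spouses of S_6):
  S_8: S_3, S_4, S_5, S_7
Union: {S_1, S_2} ∪ {S_8} ∪ {S_3, S_4, S_5, S_7} = {S_1, S_2, S_3, S_4, S_5, S_7, S_8}.

{S_1, S_2, S_3, S_4, S_5, S_7, S_8}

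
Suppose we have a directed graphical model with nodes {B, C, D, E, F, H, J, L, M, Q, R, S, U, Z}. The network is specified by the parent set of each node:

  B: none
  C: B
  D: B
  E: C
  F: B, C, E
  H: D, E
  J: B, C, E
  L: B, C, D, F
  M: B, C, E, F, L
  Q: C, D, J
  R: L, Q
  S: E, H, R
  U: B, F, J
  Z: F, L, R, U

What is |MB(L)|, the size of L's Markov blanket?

Children of L: M, R, Z.
L's parents: B, C, D, F.
For each child, the remaining parents (spouses of L):
  M also has parents B, C, E, F.
  parents(R) \ {L} = {Q}.
  Z's other parents are F, R, U.
MB(L) = {B, C, D, E, F, M, Q, R, U, Z}, which has 10 nodes.

10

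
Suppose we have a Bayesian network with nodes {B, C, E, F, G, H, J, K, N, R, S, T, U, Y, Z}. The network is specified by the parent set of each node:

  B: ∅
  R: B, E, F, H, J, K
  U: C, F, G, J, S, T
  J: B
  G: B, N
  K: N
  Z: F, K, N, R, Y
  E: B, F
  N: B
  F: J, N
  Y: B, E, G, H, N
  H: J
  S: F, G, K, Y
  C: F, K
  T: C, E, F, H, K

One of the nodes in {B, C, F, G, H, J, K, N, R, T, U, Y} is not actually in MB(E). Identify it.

Recall MB(v) = parents ∪ children ∪ spouses, where spouses are the other parents of v's children.
Pa(E) = {B, F}.
E has children R, T, Y.
For each child, the remaining parents (spouses of E):
  Y's other parents are B, G, H, N.
  R also has parents B, F, H, J, K.
  T also has parents C, F, H, K.
MB(E) = {B, C, F, G, H, J, K, N, R, T, Y}.
U is neither a parent, child, nor co-parent of E, so it does not belong.

U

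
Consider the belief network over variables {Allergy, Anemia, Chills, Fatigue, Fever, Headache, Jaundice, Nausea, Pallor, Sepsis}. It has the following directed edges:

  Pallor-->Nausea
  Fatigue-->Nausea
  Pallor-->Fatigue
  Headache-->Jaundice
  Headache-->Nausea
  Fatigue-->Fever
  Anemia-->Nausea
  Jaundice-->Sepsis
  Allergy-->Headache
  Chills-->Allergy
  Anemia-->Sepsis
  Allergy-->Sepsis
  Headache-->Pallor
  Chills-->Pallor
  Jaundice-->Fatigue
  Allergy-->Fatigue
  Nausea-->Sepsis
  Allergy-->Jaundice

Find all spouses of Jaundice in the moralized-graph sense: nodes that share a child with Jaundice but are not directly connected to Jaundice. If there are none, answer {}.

{Anemia, Nausea, Pallor}

Children of Jaundice: Fatigue, Sepsis.
  Fatigue also has parents Allergy, Pallor.
  parents(Sepsis) \ {Jaundice} = {Allergy, Anemia, Nausea}.
Excluding nodes already adjacent to Jaundice (Allergy, Fatigue, Headache, Sepsis), the co-parent-only contribution is {Anemia, Nausea, Pallor}.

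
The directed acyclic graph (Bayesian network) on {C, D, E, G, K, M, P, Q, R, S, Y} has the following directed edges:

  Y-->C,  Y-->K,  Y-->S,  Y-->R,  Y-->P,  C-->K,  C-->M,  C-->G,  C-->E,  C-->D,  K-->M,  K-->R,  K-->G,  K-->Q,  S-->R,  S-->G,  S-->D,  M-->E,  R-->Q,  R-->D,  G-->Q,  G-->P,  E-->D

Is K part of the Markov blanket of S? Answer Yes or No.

K is a co-parent of S: both are parents of R, G.
So K ∈ MB(S).

Yes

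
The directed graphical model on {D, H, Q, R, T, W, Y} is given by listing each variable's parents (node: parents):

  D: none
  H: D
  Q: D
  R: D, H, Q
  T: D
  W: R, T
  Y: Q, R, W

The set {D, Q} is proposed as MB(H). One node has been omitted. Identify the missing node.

R

The Markov blanket of a node is its parents, its children, and the other parents of its children.
Children of H: R.
H has parent D.
Parents of each child, excluding H:
  parents(R) \ {H} = {D, Q}.
MB(H) = {D, Q, R}.
Comparing with the claimed set, R is missing.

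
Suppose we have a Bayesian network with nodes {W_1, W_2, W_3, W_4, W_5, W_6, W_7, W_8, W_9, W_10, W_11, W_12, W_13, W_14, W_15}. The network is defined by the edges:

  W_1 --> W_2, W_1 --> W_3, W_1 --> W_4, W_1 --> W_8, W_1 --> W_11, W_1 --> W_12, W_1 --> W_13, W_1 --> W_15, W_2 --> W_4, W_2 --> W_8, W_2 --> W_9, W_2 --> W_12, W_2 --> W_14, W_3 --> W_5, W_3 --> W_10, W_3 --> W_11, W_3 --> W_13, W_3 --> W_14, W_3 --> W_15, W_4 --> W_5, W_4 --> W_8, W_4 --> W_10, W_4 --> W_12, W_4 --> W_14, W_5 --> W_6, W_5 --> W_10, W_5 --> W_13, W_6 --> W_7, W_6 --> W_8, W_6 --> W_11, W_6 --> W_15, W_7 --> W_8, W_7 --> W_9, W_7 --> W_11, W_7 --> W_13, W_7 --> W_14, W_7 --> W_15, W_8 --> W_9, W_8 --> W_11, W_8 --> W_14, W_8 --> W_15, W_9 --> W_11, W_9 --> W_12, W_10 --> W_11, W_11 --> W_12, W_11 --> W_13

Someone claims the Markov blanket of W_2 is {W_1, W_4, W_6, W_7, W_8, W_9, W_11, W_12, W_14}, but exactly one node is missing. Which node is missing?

By definition, MB(W_2) is built from W_2's parents, W_2's children, and the co-parents of W_2.
Children of W_2: W_4, W_8, W_9, W_12, W_14.
W_2's parents: W_1.
For each child, the remaining parents (spouses of W_2):
  W_4's other parent is W_1.
  W_8's other parents are W_1, W_4, W_6, W_7.
  parents(W_9) \ {W_2} = {W_7, W_8}.
  parents(W_12) \ {W_2} = {W_1, W_4, W_9, W_11}.
  W_14's other parents are W_3, W_4, W_7, W_8.
MB(W_2) = {W_1, W_3, W_4, W_6, W_7, W_8, W_9, W_11, W_12, W_14}.
Comparing with the claimed set, W_3 is missing.

W_3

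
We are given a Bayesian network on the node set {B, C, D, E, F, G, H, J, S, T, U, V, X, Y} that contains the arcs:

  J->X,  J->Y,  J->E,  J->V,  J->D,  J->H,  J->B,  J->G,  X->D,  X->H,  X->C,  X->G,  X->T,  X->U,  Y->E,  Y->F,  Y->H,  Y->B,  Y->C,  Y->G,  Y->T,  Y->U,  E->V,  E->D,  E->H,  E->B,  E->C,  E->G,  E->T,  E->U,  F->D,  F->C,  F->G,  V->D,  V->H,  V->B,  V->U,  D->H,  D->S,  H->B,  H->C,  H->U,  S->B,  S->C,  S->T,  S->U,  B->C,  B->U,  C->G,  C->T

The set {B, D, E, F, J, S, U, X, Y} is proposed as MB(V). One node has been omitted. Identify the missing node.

V has parents E, J.
V has children B, D, H, U.
Parents of each child, excluding V:
  parents(D) \ {V} = {E, F, J, X}.
  H's other parents are D, E, J, X, Y.
  B's other parents are E, H, J, S, Y.
  U's other parents are B, E, H, S, X, Y.
MB(V) = {B, D, E, F, H, J, S, U, X, Y}.
Comparing with the claimed set, H is missing.

H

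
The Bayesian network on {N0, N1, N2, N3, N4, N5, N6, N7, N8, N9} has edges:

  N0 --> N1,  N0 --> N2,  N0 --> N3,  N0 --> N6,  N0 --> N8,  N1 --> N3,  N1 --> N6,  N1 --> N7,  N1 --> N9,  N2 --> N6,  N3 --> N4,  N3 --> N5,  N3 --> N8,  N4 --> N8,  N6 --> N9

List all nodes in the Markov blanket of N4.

{N0, N3, N8}

Recall MB(v) = parents ∪ children ∪ spouses, where spouses are the other parents of v's children.
N4 has parent N3.
N4's children: N8.
Other parents of N4's children:
  N8's other parents are N0, N3.
So the Markov blanket of N4 is {N0, N3, N8}.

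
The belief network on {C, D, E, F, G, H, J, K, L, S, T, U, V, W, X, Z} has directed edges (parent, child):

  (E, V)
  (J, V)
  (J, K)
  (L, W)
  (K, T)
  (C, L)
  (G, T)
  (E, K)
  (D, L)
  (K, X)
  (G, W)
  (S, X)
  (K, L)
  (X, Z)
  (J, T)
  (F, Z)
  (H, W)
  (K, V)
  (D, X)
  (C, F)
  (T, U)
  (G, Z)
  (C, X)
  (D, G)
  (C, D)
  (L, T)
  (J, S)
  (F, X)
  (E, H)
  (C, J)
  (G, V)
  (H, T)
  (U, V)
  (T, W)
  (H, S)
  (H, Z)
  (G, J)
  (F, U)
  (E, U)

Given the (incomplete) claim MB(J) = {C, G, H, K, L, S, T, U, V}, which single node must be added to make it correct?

A node's Markov blanket = Pa ∪ Ch ∪ (parents of Ch other than the node itself).
Ch(J) = {K, S, T, V}.
Parents of J: C, G.
Other parents of J's children:
  K's other parent is E.
  S's other parent is H.
  parents(T) \ {J} = {G, H, K, L}.
  parents(V) \ {J} = {E, G, K, U}.
MB(J) = {C, E, G, H, K, L, S, T, U, V}.
Comparing with the claimed set, E is missing.

E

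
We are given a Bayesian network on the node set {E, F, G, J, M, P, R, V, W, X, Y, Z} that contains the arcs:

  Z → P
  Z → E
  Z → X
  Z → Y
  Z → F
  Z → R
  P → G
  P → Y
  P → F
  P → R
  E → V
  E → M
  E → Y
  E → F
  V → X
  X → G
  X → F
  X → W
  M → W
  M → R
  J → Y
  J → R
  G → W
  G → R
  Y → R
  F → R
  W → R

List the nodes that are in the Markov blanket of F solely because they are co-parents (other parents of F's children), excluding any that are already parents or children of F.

{G, J, M, W, Y}

Children of F: R.
  parents(R) \ {F} = {G, J, M, P, W, Y, Z}.
Excluding nodes already adjacent to F (E, P, R, X, Z), the co-parent-only contribution is {G, J, M, W, Y}.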